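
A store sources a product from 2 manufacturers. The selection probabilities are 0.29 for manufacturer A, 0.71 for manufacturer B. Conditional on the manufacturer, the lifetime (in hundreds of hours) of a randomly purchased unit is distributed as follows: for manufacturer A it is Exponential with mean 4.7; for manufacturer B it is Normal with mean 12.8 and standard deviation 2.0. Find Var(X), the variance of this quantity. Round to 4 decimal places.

Per component, A: μ=4.7, E[X²]=44.18; B: μ=12.8, E[X²]=167.84.
E[X] = 0.29·4.7 + 0.71·12.8 = 10.451.
E[X²] = 0.29·44.18 + 0.71·167.84 = 131.979.
Var(X) = E[X²] − (E[X])² = 131.979 − 109.223 = 22.7552.

22.7552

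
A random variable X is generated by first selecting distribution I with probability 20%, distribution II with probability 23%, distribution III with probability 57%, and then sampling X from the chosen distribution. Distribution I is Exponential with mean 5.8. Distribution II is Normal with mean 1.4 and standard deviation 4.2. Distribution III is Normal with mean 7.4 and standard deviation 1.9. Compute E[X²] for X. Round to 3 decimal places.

For each component E[X²] = Var + (mean)², giving I: 67.28; II: 19.6; III: 58.37.
Overall E[X²] = 0.2·67.28 + 0.23·19.6 + 0.57·58.37 = 51.2349.

51.235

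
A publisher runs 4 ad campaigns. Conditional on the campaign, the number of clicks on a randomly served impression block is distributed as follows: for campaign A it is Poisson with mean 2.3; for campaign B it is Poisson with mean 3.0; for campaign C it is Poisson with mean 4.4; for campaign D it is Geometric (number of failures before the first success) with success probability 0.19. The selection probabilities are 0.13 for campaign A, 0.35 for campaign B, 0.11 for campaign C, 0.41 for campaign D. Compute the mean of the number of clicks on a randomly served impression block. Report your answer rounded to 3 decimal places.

Component means — A: 2.3; B: 3; C: 4.4; D: 4.26316.
E[X] = 0.13·2.3 + 0.35·3 + 0.11·4.4 + 0.41·4.26316 = 3.58089.

3.581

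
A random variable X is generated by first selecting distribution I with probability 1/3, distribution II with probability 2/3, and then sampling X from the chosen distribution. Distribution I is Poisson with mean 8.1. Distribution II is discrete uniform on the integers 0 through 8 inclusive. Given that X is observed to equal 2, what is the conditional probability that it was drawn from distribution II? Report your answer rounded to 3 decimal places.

Likelihoods P(X=2 | ·): I: 0.0099576; II: 0.111111.
Posterior ∝ prior × likelihood. Numerator for II: 0.666667·0.111111 = 0.0740741.
Normalizing constant: 0.333333·0.0099576 + 0.666667·0.111111 = 0.0773933.
P(II | observation) = 0.0740741 / 0.0773933 = 0.957113.

0.957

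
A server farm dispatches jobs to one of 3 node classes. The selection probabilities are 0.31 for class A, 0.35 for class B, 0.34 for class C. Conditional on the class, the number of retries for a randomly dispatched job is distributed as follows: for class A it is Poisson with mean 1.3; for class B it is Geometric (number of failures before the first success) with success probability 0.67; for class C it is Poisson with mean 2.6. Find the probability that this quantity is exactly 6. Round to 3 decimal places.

Conditional on each class, P(X = 6): A: 0.00182703; B: 0.000865284; C: 0.0318671.
By total probability, P(X = 6) = 0.31·0.00182703 + 0.35·0.000865284 + 0.34·0.0318671 = 0.011704.

0.012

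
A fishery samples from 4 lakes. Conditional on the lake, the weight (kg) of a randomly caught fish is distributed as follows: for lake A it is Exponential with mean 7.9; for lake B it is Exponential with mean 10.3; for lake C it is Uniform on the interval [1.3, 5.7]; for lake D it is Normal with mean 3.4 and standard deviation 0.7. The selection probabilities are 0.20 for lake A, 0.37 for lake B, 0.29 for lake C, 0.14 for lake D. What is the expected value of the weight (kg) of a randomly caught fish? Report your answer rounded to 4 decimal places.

6.8820

Component means — A: 7.9; B: 10.3; C: 3.5; D: 3.4.
E[X] = 0.2·7.9 + 0.37·10.3 + 0.29·3.5 + 0.14·3.4 = 6.882.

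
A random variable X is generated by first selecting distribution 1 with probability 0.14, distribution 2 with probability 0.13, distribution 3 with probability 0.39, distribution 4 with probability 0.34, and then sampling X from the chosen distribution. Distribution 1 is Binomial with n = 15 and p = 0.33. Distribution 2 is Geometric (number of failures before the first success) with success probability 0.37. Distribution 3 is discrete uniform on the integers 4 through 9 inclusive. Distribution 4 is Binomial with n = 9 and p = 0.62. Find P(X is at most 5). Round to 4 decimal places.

0.4987

Conditional on each component, P(X ≤ 5): 1: 0.629059; 2: 0.937476; 3: 0.333333; 4: 0.466917.
By total probability, P(X ≤ 5) = 0.14·0.629059 + 0.13·0.937476 + 0.39·0.333333 + 0.34·0.466917 = 0.498692.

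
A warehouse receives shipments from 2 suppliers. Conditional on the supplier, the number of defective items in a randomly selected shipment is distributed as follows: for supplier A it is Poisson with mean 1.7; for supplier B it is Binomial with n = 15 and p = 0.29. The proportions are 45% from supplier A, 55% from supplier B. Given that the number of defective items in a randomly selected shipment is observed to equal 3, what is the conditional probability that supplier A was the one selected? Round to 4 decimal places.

Likelihoods P(X=3 | ·): A: 0.149587; B: 0.182098.
Posterior ∝ prior × likelihood. Numerator for A: 0.45·0.149587 = 0.0673143.
Normalizing constant: 0.45·0.149587 + 0.55·0.182098 = 0.167468.
P(A | observation) = 0.0673143 / 0.167468 = 0.401953.

0.4020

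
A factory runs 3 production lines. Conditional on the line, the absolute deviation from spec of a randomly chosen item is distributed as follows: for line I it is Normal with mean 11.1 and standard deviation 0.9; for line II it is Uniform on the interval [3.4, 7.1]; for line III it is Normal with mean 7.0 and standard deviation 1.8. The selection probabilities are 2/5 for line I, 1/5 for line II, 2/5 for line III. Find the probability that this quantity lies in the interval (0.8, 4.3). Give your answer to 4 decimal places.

0.0753

Conditional on each line, P(0.8 < X < 4.3): I: 2.08722e-14; II: 0.243243; III: 0.0665211.
By total probability, P(0.8 < X < 4.3) = 0.4·2.08722e-14 + 0.2·0.243243 + 0.4·0.0665211 = 0.0752571.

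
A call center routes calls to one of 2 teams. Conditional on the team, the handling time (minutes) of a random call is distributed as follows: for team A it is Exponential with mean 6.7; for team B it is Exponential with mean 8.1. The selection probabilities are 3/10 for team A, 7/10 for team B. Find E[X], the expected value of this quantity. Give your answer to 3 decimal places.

Component means — A: 6.7; B: 8.1.
E[X] = 0.3·6.7 + 0.7·8.1 = 7.68.

7.680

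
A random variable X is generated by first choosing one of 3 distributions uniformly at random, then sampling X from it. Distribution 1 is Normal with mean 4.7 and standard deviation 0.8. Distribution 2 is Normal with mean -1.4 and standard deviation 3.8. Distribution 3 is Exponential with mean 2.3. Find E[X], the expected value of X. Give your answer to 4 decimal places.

1.8667

Component means — 1: 4.7; 2: -1.4; 3: 2.3.
E[X] = 0.333333·4.7 + 0.333333·-1.4 + 0.333333·2.3 = 1.86667.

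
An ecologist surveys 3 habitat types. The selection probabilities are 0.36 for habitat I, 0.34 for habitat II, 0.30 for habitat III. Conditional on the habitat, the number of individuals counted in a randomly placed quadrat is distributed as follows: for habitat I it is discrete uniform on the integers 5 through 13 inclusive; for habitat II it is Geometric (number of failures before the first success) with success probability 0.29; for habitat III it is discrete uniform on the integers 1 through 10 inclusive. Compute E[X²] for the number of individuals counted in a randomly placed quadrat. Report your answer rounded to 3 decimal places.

For each component E[X²] = Var + (mean)², giving I: 87.6667; II: 14.4364; III: 38.5.
Overall E[X²] = 0.36·87.6667 + 0.34·14.4364 + 0.3·38.5 = 48.0184.

48.018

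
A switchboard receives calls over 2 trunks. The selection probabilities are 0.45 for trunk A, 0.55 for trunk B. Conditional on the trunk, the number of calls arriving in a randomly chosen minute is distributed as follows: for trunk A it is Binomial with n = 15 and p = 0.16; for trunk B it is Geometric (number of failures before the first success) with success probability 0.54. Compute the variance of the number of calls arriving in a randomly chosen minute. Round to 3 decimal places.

Per component, A: μ=2.4, E[X²]=7.776; B: μ=0.851852, E[X²]=2.30316.
E[X] = 0.45·2.4 + 0.55·0.851852 = 1.54852.
E[X²] = 0.45·7.776 + 0.55·2.30316 = 4.76594.
Var(X) = E[X²] − (E[X])² = 4.76594 − 2.39791 = 2.36803.

2.368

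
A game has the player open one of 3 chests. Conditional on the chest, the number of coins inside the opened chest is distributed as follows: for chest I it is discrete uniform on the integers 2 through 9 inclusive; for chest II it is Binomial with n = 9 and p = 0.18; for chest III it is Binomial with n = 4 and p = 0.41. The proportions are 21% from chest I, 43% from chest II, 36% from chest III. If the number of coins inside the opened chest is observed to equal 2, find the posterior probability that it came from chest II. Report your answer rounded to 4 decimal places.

Likelihoods P(X=2 | ·): I: 0.125; II: 0.290767; III: 0.351094.
Posterior ∝ prior × likelihood. Numerator for II: 0.43·0.290767 = 0.12503.
Normalizing constant: 0.21·0.125 + 0.43·0.290767 + 0.36·0.351094 = 0.277673.
P(II | observation) = 0.12503 / 0.277673 = 0.450276.

0.4503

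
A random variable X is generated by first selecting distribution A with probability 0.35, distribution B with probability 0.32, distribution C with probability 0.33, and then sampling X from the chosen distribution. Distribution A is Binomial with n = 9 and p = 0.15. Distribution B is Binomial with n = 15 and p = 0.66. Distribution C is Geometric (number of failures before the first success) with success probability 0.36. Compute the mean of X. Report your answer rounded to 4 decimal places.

Component means — A: 1.35; B: 9.9; C: 1.77778.
E[X] = 0.35·1.35 + 0.32·9.9 + 0.33·1.77778 = 4.22717.

4.2272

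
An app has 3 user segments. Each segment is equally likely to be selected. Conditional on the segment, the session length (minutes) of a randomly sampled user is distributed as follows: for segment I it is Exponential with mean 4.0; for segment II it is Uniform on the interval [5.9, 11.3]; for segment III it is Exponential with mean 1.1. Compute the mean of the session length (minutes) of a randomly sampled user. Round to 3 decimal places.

Component means — I: 4; II: 8.6; III: 1.1.
E[X] = 0.333333·4 + 0.333333·8.6 + 0.333333·1.1 = 4.56667.

4.567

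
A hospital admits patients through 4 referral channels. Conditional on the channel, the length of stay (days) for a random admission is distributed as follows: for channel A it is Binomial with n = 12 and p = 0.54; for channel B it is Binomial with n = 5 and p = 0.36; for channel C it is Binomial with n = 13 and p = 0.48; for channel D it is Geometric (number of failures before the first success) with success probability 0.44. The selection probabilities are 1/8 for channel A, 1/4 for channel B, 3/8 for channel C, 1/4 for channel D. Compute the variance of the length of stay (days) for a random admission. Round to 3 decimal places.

8.314

Per component, A: μ=6.48, E[X²]=44.9712; B: μ=1.8, E[X²]=4.392; C: μ=6.24, E[X²]=42.1824; D: μ=1.27273, E[X²]=4.5124.
E[X] = 0.125·6.48 + 0.25·1.8 + 0.375·6.24 + 0.25·1.27273 = 3.91818.
E[X²] = 0.125·44.9712 + 0.25·4.392 + 0.375·42.1824 + 0.25·4.5124 = 23.6659.
Var(X) = E[X²] − (E[X])² = 23.6659 − 15.3521 = 8.31375.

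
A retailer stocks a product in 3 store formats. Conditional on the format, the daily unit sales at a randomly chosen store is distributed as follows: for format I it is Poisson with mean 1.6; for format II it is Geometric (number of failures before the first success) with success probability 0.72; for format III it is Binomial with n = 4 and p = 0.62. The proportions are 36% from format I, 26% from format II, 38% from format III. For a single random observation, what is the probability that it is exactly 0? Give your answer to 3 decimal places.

0.268

Conditional on each format, P(X = 0): I: 0.201897; II: 0.72; III: 0.0208514.
By total probability, P(X = 0) = 0.36·0.201897 + 0.26·0.72 + 0.38·0.0208514 = 0.267806.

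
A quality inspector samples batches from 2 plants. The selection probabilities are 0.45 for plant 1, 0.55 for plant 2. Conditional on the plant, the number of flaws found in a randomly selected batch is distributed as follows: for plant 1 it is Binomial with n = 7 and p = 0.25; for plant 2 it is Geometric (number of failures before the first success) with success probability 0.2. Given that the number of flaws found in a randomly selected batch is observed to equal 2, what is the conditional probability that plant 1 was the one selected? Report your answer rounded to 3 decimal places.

Likelihoods P(X=2 | ·): 1: 0.311462; 2: 0.128.
Posterior ∝ prior × likelihood. Numerator for 1: 0.45·0.311462 = 0.140158.
Normalizing constant: 0.45·0.311462 + 0.55·0.128 = 0.210558.
P(1 | observation) = 0.140158 / 0.210558 = 0.66565.

0.666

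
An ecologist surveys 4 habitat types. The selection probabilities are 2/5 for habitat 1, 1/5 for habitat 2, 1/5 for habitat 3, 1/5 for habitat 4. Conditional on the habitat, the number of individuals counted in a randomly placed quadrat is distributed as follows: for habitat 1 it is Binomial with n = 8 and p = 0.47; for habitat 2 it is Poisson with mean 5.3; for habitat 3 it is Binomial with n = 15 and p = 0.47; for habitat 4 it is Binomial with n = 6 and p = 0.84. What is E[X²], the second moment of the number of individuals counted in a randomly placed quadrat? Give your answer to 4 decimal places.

29.0596

For each component E[X²] = Var + (mean)², giving 1: 16.1304; 2: 33.39; 3: 53.439; 4: 26.208.
Overall E[X²] = 0.4·16.1304 + 0.2·33.39 + 0.2·53.439 + 0.2·26.208 = 29.0596.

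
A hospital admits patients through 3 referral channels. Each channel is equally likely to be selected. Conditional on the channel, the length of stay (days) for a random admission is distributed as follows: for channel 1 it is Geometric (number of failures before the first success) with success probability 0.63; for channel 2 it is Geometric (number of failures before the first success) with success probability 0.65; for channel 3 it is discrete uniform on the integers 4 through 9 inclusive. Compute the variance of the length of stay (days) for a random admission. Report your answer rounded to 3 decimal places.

Per component, 1: μ=0.587302, E[X²]=1.27715; 2: μ=0.538462, E[X²]=1.11834; 3: μ=6.5, E[X²]=45.1667.
E[X] = 0.333333·0.587302 + 0.333333·0.538462 + 0.333333·6.5 = 2.54192.
E[X²] = 0.333333·1.27715 + 0.333333·1.11834 + 0.333333·45.1667 = 15.8541.
Var(X) = E[X²] − (E[X])² = 15.8541 − 6.46136 = 9.39269.

9.393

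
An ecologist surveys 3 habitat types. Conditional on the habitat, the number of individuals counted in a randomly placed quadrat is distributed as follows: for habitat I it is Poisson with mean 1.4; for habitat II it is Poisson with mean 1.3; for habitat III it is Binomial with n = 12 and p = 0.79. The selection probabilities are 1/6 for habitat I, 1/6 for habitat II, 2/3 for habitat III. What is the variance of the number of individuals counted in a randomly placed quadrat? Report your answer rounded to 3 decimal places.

Per component, I: μ=1.4, E[X²]=3.36; II: μ=1.3, E[X²]=2.99; III: μ=9.48, E[X²]=91.8612.
E[X] = 0.166667·1.4 + 0.166667·1.3 + 0.666667·9.48 = 6.77.
E[X²] = 0.166667·3.36 + 0.166667·2.99 + 0.666667·91.8612 = 62.2991.
Var(X) = E[X²] − (E[X])² = 62.2991 − 45.8329 = 16.4662.

16.466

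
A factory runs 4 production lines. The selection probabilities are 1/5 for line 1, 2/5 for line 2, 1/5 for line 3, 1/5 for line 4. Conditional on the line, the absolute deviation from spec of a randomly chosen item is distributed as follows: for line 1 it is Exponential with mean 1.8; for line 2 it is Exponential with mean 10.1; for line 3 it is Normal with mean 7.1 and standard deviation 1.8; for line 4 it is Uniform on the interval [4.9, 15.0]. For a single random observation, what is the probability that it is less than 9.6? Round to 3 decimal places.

Conditional on each line, P(X < 9.6): 1: 0.995172; 2: 0.61345; 3: 0.917567; 4: 0.465347.
By total probability, P(X < 9.6) = 0.2·0.995172 + 0.4·0.61345 + 0.2·0.917567 + 0.2·0.465347 = 0.720997.

0.721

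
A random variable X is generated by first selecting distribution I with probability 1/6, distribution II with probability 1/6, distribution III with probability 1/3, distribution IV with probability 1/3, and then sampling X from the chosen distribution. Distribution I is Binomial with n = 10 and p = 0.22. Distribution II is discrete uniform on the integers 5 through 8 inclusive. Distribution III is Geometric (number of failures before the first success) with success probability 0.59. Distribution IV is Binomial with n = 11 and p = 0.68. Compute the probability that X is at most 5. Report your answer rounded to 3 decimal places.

0.573

Conditional on each component, P(X ≤ 5): I: 0.989606; II: 0.25; III: 0.99525; IV: 0.103056.
By total probability, P(X ≤ 5) = 0.166667·0.989606 + 0.166667·0.25 + 0.333333·0.99525 + 0.333333·0.103056 = 0.572703.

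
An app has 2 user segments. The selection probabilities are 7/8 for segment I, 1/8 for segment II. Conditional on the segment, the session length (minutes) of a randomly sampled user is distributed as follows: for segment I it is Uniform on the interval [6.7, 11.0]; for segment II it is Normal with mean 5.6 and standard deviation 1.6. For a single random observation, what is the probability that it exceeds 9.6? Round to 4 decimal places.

Conditional on each segment, P(X > 9.6): I: 0.325581; II: 0.00620967.
By total probability, P(X > 9.6) = 0.875·0.325581 + 0.125·0.00620967 = 0.28566.

0.2857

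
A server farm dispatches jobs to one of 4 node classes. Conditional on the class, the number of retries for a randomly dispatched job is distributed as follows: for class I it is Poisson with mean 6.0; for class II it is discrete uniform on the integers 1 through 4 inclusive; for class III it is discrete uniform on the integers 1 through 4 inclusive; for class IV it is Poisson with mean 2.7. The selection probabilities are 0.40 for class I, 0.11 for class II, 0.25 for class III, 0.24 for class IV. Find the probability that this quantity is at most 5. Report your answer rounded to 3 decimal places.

0.765

Conditional on each class, P(X ≤ 5): I: 0.44568; II: 1; III: 1; IV: 0.943268.
By total probability, P(X ≤ 5) = 0.4·0.44568 + 0.11·1 + 0.25·1 + 0.24·0.943268 = 0.764656.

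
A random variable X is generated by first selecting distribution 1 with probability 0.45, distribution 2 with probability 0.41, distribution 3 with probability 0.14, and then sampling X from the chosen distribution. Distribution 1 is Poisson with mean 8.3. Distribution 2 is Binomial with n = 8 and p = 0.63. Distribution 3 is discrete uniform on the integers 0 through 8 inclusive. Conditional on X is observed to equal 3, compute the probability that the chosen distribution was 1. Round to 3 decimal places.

0.161

Likelihoods P(X=3 | ·): 1: 0.0236831; 2: 0.0970998; 3: 0.111111.
Posterior ∝ prior × likelihood. Numerator for 1: 0.45·0.0236831 = 0.0106574.
Normalizing constant: 0.45·0.0236831 + 0.41·0.0970998 + 0.14·0.111111 = 0.0660239.
P(1 | observation) = 0.0106574 / 0.0660239 = 0.161417.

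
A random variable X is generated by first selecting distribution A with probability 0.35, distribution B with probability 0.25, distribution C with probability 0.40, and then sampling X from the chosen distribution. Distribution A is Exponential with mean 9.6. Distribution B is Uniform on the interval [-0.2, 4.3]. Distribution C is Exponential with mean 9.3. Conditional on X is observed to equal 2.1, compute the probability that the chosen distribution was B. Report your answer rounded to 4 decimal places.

0.4662

Likelihoods f(2.1 | ·): A: 0.0837003; B: 0.222222; C: 0.0857927.
Posterior ∝ prior × likelihood. Numerator for B: 0.25·0.222222 = 0.0555556.
Normalizing constant: 0.35·0.0837003 + 0.25·0.222222 + 0.4·0.0857927 = 0.119168.
P(B | observation) = 0.0555556 / 0.119168 = 0.466196.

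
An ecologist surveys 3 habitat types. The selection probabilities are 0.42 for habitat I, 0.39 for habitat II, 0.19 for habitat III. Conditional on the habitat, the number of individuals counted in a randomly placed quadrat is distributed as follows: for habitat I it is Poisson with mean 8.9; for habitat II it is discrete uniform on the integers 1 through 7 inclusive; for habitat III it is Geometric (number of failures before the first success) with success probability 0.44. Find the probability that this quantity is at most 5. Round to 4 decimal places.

Conditional on each habitat, P(X ≤ 5): I: 0.1219; II: 0.714286; III: 0.969159.
By total probability, P(X ≤ 5) = 0.42·0.1219 + 0.39·0.714286 + 0.19·0.969159 = 0.513909.

0.5139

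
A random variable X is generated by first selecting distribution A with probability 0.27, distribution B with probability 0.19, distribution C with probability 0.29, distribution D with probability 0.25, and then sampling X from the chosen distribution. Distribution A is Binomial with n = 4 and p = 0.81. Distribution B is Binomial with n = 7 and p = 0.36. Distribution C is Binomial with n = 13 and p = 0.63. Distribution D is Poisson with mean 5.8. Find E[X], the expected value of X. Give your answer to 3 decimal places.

5.179

Component means — A: 3.24; B: 2.52; C: 8.19; D: 5.8.
E[X] = 0.27·3.24 + 0.19·2.52 + 0.29·8.19 + 0.25·5.8 = 5.1787.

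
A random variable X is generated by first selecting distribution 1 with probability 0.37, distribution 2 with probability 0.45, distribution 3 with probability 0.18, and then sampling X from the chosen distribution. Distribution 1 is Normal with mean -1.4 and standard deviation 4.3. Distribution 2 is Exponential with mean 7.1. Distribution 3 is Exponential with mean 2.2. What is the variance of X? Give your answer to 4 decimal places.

45.2346

Per component, 1: μ=-1.4, E[X²]=20.45; 2: μ=7.1, E[X²]=100.82; 3: μ=2.2, E[X²]=9.68.
E[X] = 0.37·-1.4 + 0.45·7.1 + 0.18·2.2 = 3.073.
E[X²] = 0.37·20.45 + 0.45·100.82 + 0.18·9.68 = 54.6779.
Var(X) = E[X²] − (E[X])² = 54.6779 − 9.44333 = 45.2346.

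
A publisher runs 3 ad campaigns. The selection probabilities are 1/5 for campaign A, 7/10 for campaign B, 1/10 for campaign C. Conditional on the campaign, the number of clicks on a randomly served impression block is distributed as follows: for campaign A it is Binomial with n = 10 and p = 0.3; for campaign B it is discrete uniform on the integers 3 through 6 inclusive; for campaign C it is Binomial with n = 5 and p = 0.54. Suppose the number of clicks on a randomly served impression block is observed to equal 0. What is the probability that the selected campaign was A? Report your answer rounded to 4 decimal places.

Likelihoods P(X=0 | ·): A: 0.0282475; B: 0; C: 0.0205963.
Posterior ∝ prior × likelihood. Numerator for A: 0.2·0.0282475 = 0.0056495.
Normalizing constant: 0.2·0.0282475 + 0.7·0 + 0.1·0.0205963 = 0.00770913.
P(A | observation) = 0.0056495 / 0.00770913 = 0.732833.

0.7328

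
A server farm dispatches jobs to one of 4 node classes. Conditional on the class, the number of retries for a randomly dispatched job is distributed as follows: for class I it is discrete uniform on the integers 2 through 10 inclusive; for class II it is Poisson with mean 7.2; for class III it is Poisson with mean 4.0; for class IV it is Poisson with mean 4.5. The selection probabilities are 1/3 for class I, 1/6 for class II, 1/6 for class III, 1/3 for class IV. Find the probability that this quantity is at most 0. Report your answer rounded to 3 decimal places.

0.007

Conditional on each class, P(X ≤ 0): I: 0; II: 0.000746586; III: 0.0183156; IV: 0.011109.
By total probability, P(X ≤ 0) = 0.333333·0 + 0.166667·0.000746586 + 0.166667·0.0183156 + 0.333333·0.011109 = 0.00688004.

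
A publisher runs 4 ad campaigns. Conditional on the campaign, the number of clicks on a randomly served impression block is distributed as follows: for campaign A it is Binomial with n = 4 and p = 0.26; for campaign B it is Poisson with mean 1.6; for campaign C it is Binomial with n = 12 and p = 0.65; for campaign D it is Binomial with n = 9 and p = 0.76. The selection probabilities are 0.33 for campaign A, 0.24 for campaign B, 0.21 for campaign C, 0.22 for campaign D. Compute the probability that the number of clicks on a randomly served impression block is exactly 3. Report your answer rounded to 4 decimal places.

0.0528

Conditional on each campaign, P(X = 3): A: 0.052025; B: 0.137828; C: 0.00476184; D: 0.00704673.
By total probability, P(X = 3) = 0.33·0.052025 + 0.24·0.137828 + 0.21·0.00476184 + 0.22·0.00704673 = 0.0527972.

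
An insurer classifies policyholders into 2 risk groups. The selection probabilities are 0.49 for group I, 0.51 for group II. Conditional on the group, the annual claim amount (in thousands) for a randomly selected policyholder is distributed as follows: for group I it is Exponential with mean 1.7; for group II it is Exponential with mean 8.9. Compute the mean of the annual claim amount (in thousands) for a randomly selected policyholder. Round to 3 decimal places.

Component means — I: 1.7; II: 8.9.
E[X] = 0.49·1.7 + 0.51·8.9 = 5.372.

5.372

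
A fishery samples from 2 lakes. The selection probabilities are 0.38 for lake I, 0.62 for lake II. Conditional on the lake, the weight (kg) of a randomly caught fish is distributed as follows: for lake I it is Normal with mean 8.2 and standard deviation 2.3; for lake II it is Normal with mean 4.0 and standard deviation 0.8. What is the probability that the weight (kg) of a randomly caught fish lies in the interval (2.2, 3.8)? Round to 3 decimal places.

Conditional on each lake, P(2.2 < X < 3.8): I: 0.0233268; II: 0.389069.
By total probability, P(2.2 < X < 3.8) = 0.38·0.0233268 + 0.62·0.389069 = 0.250087.

0.250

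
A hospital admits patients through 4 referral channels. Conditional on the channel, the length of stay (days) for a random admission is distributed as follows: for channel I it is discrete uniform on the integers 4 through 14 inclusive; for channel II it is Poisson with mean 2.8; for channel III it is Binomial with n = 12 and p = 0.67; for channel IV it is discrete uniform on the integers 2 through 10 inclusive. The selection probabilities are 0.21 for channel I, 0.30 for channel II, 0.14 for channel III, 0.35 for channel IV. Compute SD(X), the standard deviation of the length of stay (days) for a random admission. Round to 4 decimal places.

3.3448

Per component, I: μ=9, E[X²]=91; II: μ=2.8, E[X²]=10.64; III: μ=8.04, E[X²]=67.2948; IV: μ=6, E[X²]=42.6667.
E[X] = 0.21·9 + 0.3·2.8 + 0.14·8.04 + 0.35·6 = 5.9556.
E[X²] = 0.21·91 + 0.3·10.64 + 0.14·67.2948 + 0.35·42.6667 = 46.6566.
Var(X) = E[X²] − (E[X])² = 46.6566 − 35.4692 = 11.1874.
SD(X) = √11.1874 = 3.34476.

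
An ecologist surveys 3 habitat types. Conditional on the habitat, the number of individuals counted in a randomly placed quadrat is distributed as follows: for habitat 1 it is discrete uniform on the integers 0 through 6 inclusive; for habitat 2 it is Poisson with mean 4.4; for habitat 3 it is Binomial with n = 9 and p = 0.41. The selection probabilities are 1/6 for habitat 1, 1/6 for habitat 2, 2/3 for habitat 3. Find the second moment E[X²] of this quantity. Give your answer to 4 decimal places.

For each component E[X²] = Var + (mean)², giving 1: 13; 2: 23.76; 3: 15.7932.
Overall E[X²] = 0.166667·13 + 0.166667·23.76 + 0.666667·15.7932 = 16.6555.

16.6555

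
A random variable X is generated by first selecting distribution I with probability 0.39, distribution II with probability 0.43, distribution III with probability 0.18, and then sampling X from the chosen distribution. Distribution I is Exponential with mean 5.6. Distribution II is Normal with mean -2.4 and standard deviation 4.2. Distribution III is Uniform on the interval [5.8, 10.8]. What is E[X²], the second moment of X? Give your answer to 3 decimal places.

47.298

For each component E[X²] = Var + (mean)², giving I: 62.72; II: 23.4; III: 70.9733.
Overall E[X²] = 0.39·62.72 + 0.43·23.4 + 0.18·70.9733 = 47.298.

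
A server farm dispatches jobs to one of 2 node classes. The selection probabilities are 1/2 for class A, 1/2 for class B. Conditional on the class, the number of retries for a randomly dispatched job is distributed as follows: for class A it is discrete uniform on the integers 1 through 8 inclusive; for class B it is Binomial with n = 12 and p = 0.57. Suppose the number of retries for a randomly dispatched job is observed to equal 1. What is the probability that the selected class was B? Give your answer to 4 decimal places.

0.0051

Likelihoods P(X=1 | ·): A: 0.125; B: 0.000635637.
Posterior ∝ prior × likelihood. Numerator for B: 0.5·0.000635637 = 0.000317818.
Normalizing constant: 0.5·0.125 + 0.5·0.000635637 = 0.0628178.
P(B | observation) = 0.000317818 / 0.0628178 = 0.00505937.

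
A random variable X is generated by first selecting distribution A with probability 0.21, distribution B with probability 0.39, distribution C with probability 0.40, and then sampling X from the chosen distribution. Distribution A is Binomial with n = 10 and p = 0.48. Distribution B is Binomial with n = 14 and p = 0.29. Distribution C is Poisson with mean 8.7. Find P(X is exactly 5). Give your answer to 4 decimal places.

0.1524

Conditional on each component, P(X = 5): A: 0.244131; B: 0.188269; C: 0.0691915.
By total probability, P(X = 5) = 0.21·0.244131 + 0.39·0.188269 + 0.4·0.0691915 = 0.152369.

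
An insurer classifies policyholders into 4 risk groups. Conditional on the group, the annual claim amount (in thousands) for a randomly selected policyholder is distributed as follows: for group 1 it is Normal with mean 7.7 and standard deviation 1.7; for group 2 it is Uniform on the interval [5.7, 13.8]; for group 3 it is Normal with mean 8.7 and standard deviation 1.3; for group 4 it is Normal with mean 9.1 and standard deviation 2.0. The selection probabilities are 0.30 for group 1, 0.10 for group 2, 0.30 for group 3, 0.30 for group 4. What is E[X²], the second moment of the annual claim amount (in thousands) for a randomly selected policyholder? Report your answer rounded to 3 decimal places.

For each component E[X²] = Var + (mean)², giving 1: 62.18; 2: 100.53; 3: 77.38; 4: 86.81.
Overall E[X²] = 0.3·62.18 + 0.1·100.53 + 0.3·77.38 + 0.3·86.81 = 77.964.

77.964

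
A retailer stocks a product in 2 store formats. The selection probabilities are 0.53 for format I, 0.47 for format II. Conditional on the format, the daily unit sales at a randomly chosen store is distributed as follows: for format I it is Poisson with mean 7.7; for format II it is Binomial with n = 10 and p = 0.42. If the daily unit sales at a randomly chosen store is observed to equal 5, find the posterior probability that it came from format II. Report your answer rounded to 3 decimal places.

0.652

Likelihoods P(X=5 | ·): I: 0.102142; II: 0.216166.
Posterior ∝ prior × likelihood. Numerator for II: 0.47·0.216166 = 0.101598.
Normalizing constant: 0.53·0.102142 + 0.47·0.216166 = 0.155733.
P(II | observation) = 0.101598 / 0.155733 = 0.652384.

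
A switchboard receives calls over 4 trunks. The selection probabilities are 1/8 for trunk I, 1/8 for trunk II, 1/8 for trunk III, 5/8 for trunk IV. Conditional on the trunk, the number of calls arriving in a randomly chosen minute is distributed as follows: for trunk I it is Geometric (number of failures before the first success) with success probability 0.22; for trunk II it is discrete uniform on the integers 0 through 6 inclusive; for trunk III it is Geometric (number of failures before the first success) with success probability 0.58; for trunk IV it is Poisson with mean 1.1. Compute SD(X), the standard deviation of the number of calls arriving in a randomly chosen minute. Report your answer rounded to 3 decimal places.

Per component, I: μ=3.54545, E[X²]=28.686; II: μ=3, E[X²]=13; III: μ=0.724138, E[X²]=1.77289; IV: μ=1.1, E[X²]=2.31.
E[X] = 0.125·3.54545 + 0.125·3 + 0.125·0.724138 + 0.625·1.1 = 1.5962.
E[X²] = 0.125·28.686 + 0.125·13 + 0.125·1.77289 + 0.625·2.31 = 6.8761.
Var(X) = E[X²] − (E[X])² = 6.8761 − 2.54785 = 4.32825.
SD(X) = √4.32825 = 2.08045.

2.080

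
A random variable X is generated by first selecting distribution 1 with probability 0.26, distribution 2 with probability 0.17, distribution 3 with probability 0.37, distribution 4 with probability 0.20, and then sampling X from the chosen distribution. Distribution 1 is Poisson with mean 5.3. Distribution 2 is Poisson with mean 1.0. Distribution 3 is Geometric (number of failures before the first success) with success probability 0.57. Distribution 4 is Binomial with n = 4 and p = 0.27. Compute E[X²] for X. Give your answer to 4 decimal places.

10.1126

For each component E[X²] = Var + (mean)², giving 1: 33.39; 2: 2; 3: 1.89258; 4: 1.9548.
Overall E[X²] = 0.26·33.39 + 0.17·2 + 0.37·1.89258 + 0.2·1.9548 = 10.1126.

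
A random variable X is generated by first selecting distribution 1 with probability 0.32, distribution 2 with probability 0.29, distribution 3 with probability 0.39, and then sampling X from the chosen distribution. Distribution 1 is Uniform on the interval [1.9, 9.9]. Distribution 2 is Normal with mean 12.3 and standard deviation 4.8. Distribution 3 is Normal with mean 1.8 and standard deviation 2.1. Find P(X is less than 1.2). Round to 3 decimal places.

0.154

Conditional on each component, P(X < 1.2): 1: 0; 2: 0.0103751; 3: 0.387548.
By total probability, P(X < 1.2) = 0.32·0 + 0.29·0.0103751 + 0.39·0.387548 = 0.154153.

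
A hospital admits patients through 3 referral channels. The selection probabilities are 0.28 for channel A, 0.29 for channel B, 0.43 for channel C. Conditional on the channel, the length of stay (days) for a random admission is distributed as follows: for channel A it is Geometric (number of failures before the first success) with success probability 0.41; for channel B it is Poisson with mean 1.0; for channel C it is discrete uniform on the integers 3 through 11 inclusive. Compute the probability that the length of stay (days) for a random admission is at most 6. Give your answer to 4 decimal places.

Conditional on each channel, P(X ≤ 6): A: 0.975113; B: 0.999917; C: 0.444444.
By total probability, P(X ≤ 6) = 0.28·0.975113 + 0.29·0.999917 + 0.43·0.444444 = 0.754119.

0.7541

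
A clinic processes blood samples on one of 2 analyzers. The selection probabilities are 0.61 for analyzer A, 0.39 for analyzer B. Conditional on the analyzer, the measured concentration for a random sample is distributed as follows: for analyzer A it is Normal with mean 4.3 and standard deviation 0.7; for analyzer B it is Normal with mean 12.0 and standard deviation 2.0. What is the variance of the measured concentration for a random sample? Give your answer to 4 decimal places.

15.9640

Per component, A: μ=4.3, E[X²]=18.98; B: μ=12, E[X²]=148.
E[X] = 0.61·4.3 + 0.39·12 = 7.303.
E[X²] = 0.61·18.98 + 0.39·148 = 69.2978.
Var(X) = E[X²] − (E[X])² = 69.2978 − 53.3338 = 15.964.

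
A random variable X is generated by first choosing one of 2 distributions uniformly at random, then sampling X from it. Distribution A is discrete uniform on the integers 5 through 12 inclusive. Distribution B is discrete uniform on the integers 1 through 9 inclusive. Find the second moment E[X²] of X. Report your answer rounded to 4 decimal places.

54.5833

For each component E[X²] = Var + (mean)², giving A: 77.5; B: 31.6667.
Overall E[X²] = 0.5·77.5 + 0.5·31.6667 = 54.5833.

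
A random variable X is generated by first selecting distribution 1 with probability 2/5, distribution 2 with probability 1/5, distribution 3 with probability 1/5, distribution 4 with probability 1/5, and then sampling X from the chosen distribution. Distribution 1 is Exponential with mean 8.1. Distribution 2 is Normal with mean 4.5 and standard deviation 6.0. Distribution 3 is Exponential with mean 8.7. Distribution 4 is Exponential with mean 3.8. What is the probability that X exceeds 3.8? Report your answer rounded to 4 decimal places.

Conditional on each component, P(X > 3.8): 1: 0.625543; 2: 0.546438; 3: 0.646113; 4: 0.367879.
By total probability, P(X > 3.8) = 0.4·0.625543 + 0.2·0.546438 + 0.2·0.646113 + 0.2·0.367879 = 0.562303.

0.5623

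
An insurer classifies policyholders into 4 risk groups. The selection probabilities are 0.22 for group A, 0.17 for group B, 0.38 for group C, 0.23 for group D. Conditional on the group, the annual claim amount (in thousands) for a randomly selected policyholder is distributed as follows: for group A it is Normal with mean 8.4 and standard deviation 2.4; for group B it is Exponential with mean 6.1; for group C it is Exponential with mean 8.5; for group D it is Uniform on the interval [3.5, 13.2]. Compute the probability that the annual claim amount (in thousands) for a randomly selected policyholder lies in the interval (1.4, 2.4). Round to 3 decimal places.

0.057

Conditional on each group, P(1.4 < X < 2.4): A: 0.0044407; B: 0.120194; C: 0.0941356; D: 0.
By total probability, P(1.4 < X < 2.4) = 0.22·0.0044407 + 0.17·0.120194 + 0.38·0.0941356 + 0.23·0 = 0.0571815.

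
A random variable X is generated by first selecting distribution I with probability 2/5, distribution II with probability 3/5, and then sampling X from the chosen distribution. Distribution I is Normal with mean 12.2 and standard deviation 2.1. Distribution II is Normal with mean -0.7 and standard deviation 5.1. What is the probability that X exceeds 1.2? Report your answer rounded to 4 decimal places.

Conditional on each component, P(X > 1.2): I: 1; II: 0.354742.
By total probability, P(X > 1.2) = 0.4·1 + 0.6·0.354742 = 0.612845.

0.6128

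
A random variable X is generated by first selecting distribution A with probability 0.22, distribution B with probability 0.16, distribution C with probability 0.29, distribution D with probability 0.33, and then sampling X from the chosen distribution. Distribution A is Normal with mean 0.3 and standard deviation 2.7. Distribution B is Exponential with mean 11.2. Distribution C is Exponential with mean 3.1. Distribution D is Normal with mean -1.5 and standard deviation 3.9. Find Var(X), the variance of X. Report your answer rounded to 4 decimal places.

Per component, A: μ=0.3, E[X²]=7.38; B: μ=11.2, E[X²]=250.88; C: μ=3.1, E[X²]=19.22; D: μ=-1.5, E[X²]=17.46.
E[X] = 0.22·0.3 + 0.16·11.2 + 0.29·3.1 + 0.33·-1.5 = 2.262.
E[X²] = 0.22·7.38 + 0.16·250.88 + 0.29·19.22 + 0.33·17.46 = 53.1.
Var(X) = E[X²] − (E[X])² = 53.1 − 5.11664 = 47.9834.

47.9834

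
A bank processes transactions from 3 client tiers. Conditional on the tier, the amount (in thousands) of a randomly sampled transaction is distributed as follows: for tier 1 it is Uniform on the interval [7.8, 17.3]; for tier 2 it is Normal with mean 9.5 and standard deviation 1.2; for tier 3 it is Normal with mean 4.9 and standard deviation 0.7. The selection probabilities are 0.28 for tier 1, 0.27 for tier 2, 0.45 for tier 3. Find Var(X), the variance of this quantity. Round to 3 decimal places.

13.363

Per component, 1: μ=12.55, E[X²]=165.023; 2: μ=9.5, E[X²]=91.69; 3: μ=4.9, E[X²]=24.5.
E[X] = 0.28·12.55 + 0.27·9.5 + 0.45·4.9 = 8.284.
E[X²] = 0.28·165.023 + 0.27·91.69 + 0.45·24.5 = 81.9878.
Var(X) = E[X²] − (E[X])² = 81.9878 − 68.6247 = 13.3632.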